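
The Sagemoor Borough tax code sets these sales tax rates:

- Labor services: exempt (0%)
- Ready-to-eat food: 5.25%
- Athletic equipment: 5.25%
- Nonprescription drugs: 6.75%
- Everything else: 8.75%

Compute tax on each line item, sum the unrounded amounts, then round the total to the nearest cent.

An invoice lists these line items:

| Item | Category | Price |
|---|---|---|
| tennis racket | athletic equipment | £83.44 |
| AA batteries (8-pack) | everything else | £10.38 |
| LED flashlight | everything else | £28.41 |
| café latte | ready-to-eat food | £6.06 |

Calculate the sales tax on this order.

Tennis racket £83.44: athletic equipment → 5.25% → £4.3806
AA batteries (8-pack) £10.38: everything else → 8.75% → £0.90825
LED flashlight £28.41: everything else → 8.75% → £2.485875
Café latte £6.06: ready-to-eat food → 5.25% → £0.31815
Unrounded tax sum = £8.092875 → £8.09

£8.09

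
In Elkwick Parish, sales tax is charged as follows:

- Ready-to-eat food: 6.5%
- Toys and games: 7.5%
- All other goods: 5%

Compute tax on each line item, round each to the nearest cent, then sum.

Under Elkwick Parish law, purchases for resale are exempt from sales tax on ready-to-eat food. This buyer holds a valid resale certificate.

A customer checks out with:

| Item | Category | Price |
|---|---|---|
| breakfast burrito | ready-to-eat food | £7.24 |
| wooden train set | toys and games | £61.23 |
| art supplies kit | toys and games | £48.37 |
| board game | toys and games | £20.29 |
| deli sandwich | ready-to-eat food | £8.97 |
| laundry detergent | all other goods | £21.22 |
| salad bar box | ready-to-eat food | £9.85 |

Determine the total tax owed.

Breakfast burrito £7.24: ready-to-eat food, buyer-exempt → 0% → £0.00
Wooden train set £61.23: toys and games → 7.5% → £4.59
Art supplies kit £48.37: toys and games → 7.5% → £3.63
Board game £20.29: toys and games → 7.5% → £1.52
Deli sandwich £8.97: ready-to-eat food, buyer-exempt → 0% → £0.00
Laundry detergent £21.22: all other goods → 5% → £1.06
Salad bar box £9.85: ready-to-eat food, buyer-exempt → 0% → £0.00
Total tax = £4.59 + £3.63 + £1.52 + £1.06 = £10.80

£10.80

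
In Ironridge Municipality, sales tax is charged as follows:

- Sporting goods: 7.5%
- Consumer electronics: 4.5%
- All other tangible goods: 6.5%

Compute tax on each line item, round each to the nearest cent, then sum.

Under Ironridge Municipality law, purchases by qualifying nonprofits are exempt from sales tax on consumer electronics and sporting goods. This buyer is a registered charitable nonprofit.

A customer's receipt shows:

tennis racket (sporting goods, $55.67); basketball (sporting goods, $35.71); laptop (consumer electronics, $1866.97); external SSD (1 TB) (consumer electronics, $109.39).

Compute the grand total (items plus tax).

$2067.74

Tennis racket $55.67: sporting goods, buyer-exempt → 0% → $0.00
Basketball $35.71: sporting goods, buyer-exempt → 0% → $0.00
Laptop $1866.97: consumer electronics, buyer-exempt → 0% → $0.00
External SSD (1 TB) $109.39: consumer electronics, buyer-exempt → 0% → $0.00
Subtotal = $2067.74; tax = $0.00; total due = $2067.74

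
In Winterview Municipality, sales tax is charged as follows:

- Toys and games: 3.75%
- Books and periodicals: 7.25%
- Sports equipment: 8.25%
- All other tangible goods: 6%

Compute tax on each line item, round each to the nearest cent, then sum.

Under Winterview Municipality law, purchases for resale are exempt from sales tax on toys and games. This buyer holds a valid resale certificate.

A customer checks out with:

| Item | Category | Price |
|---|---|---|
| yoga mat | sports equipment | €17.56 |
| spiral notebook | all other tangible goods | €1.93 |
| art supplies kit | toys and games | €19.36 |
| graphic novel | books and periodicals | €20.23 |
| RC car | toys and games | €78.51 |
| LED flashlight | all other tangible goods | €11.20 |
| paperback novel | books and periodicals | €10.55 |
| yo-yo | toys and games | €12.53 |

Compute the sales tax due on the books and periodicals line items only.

€2.23

Graphic novel €20.23: books and periodicals → 7.25% → €1.47
Paperback novel €10.55: books and periodicals → 7.25% → €0.76
Tax on books and periodicals = €1.47 + €0.76 = €2.23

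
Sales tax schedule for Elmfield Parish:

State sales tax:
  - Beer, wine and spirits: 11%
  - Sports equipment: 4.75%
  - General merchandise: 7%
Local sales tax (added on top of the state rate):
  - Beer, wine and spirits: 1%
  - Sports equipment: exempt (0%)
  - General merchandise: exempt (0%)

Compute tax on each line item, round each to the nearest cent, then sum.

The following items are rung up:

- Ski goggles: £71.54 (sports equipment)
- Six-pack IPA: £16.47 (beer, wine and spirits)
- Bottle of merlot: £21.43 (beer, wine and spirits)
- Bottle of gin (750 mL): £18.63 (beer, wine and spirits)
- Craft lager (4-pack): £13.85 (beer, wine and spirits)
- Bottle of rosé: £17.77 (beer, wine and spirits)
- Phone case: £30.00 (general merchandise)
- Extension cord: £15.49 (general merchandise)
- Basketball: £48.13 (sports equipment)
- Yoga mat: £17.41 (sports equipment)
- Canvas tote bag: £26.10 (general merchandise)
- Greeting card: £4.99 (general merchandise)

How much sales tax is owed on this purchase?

Ski goggles £71.54: sports equipment → 4.75% + 0% local = 4.75% → £3.40
Six-pack IPA £16.47: beer, wine and spirits → 11% + 1% local = 12% → £1.98
Bottle of merlot £21.43: beer, wine and spirits → 11% + 1% local = 12% → £2.57
Bottle of gin (750 mL) £18.63: beer, wine and spirits → 11% + 1% local = 12% → £2.24
Craft lager (4-pack) £13.85: beer, wine and spirits → 11% + 1% local = 12% → £1.66
Bottle of rosé £17.77: beer, wine and spirits → 11% + 1% local = 12% → £2.13
Phone case £30.00: general merchandise → 7% + 0% local = 7% → £2.10
Extension cord £15.49: general merchandise → 7% + 0% local = 7% → £1.08
Basketball £48.13: sports equipment → 4.75% + 0% local = 4.75% → £2.29
Yoga mat £17.41: sports equipment → 4.75% + 0% local = 4.75% → £0.83
Canvas tote bag £26.10: general merchandise → 7% + 0% local = 7% → £1.83
Greeting card £4.99: general merchandise → 7% + 0% local = 7% → £0.35
Total tax = £3.40 + £1.98 + £2.57 + £2.24 + £1.66 + £2.13 + £2.10 + £1.08 + £2.29 + £0.83 + £1.83 + £0.35 = £22.46

£22.46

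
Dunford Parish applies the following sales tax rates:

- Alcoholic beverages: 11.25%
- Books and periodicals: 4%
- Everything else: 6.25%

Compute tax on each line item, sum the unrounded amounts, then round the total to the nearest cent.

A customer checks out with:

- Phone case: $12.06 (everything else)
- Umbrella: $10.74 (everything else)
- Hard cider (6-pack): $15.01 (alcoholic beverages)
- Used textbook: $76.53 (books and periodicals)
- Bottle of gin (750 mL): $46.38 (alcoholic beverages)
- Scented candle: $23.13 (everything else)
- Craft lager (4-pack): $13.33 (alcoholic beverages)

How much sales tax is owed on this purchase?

Phone case $12.06: everything else → 6.25% → $0.75375
Umbrella $10.74: everything else → 6.25% → $0.67125
Hard cider (6-pack) $15.01: alcoholic beverages → 11.25% → $1.688625
Used textbook $76.53: books and periodicals → 4% → $3.0612
Bottle of gin (750 mL) $46.38: alcoholic beverages → 11.25% → $5.21775
Scented candle $23.13: everything else → 6.25% → $1.445625
Craft lager (4-pack) $13.33: alcoholic beverages → 11.25% → $1.499625
Unrounded tax sum = $14.337825 → $14.34

$14.34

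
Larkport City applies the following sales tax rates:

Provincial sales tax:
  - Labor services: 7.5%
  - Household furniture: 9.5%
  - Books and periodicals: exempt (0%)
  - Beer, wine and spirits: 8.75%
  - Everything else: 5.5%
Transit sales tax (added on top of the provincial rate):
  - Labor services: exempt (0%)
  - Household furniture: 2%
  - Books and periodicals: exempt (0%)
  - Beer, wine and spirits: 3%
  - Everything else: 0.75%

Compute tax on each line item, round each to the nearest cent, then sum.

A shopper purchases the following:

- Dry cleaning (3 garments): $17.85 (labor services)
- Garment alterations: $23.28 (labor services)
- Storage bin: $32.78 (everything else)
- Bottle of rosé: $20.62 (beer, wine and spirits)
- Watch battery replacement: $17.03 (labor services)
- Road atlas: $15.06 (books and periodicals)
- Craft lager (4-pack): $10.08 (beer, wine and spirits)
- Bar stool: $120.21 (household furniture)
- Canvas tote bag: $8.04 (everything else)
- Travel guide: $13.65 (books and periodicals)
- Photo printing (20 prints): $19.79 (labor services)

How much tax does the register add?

Dry cleaning (3 garments) $17.85: labor services → 7.5% + 0% transit = 7.5% → $1.34
Garment alterations $23.28: labor services → 7.5% + 0% transit = 7.5% → $1.75
Storage bin $32.78: everything else → 5.5% + 0.75% transit = 6.25% → $2.05
Bottle of rosé $20.62: beer, wine and spirits → 8.75% + 3% transit = 11.75% → $2.42
Watch battery replacement $17.03: labor services → 7.5% + 0% transit = 7.5% → $1.28
Road atlas $15.06: books and periodicals → 0% + 0% transit = 0% → $0.00
Craft lager (4-pack) $10.08: beer, wine and spirits → 8.75% + 3% transit = 11.75% → $1.18
Bar stool $120.21: household furniture → 9.5% + 2% transit = 11.5% → $13.82
Canvas tote bag $8.04: everything else → 5.5% + 0.75% transit = 6.25% → $0.50
Travel guide $13.65: books and periodicals → 0% + 0% transit = 0% → $0.00
Photo printing (20 prints) $19.79: labor services → 7.5% + 0% transit = 7.5% → $1.48
Total tax = $1.34 + $1.75 + $2.05 + $2.42 + $1.28 + $1.18 + $13.82 + $0.50 + $1.48 = $25.82

$25.82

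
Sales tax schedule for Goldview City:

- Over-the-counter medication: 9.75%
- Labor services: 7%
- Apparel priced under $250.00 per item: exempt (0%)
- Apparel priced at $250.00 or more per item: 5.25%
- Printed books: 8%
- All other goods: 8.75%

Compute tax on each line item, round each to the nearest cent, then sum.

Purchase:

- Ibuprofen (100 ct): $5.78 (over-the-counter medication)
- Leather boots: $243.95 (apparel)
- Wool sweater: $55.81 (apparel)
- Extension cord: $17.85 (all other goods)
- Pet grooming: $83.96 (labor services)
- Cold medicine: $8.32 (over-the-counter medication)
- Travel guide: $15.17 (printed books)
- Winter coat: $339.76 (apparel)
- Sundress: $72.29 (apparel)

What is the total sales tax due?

$27.86

Ibuprofen (100 ct) $5.78: over-the-counter medication → 9.75% → $0.56
Leather boots $243.95: apparel, under $250.00 → 0% → $0.00
Wool sweater $55.81: apparel, under $250.00 → 0% → $0.00
Extension cord $17.85: all other goods → 8.75% → $1.56
Pet grooming $83.96: labor services → 7% → $5.88
Cold medicine $8.32: over-the-counter medication → 9.75% → $0.81
Travel guide $15.17: printed books → 8% → $1.21
Winter coat $339.76: apparel, $250.00 or more → 5.25% → $17.84
Sundress $72.29: apparel, under $250.00 → 0% → $0.00
Total tax = $0.56 + $1.56 + $5.88 + $0.81 + $1.21 + $17.84 = $27.86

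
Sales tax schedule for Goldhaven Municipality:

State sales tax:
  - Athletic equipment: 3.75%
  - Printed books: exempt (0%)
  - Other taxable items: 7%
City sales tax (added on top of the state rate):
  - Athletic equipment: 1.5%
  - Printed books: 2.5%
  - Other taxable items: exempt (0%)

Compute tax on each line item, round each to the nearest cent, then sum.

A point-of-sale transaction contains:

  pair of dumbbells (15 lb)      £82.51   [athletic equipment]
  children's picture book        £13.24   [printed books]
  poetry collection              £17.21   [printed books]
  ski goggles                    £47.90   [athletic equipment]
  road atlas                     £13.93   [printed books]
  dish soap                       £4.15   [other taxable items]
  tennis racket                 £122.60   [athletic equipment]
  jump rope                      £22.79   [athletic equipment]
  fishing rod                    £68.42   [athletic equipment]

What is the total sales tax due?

Pair of dumbbells (15 lb) £82.51: athletic equipment → 3.75% + 1.5% city = 5.25% → £4.33
Children's picture book £13.24: printed books → 0% + 2.5% city = 2.5% → £0.33
Poetry collection £17.21: printed books → 0% + 2.5% city = 2.5% → £0.43
Ski goggles £47.90: athletic equipment → 3.75% + 1.5% city = 5.25% → £2.51
Road atlas £13.93: printed books → 0% + 2.5% city = 2.5% → £0.35
Dish soap £4.15: other taxable items → 7% + 0% city = 7% → £0.29
Tennis racket £122.60: athletic equipment → 3.75% + 1.5% city = 5.25% → £6.44
Jump rope £22.79: athletic equipment → 3.75% + 1.5% city = 5.25% → £1.20
Fishing rod £68.42: athletic equipment → 3.75% + 1.5% city = 5.25% → £3.59
Total tax = £4.33 + £0.33 + £0.43 + £2.51 + £0.35 + £0.29 + £6.44 + £1.20 + £3.59 = £19.47

£19.47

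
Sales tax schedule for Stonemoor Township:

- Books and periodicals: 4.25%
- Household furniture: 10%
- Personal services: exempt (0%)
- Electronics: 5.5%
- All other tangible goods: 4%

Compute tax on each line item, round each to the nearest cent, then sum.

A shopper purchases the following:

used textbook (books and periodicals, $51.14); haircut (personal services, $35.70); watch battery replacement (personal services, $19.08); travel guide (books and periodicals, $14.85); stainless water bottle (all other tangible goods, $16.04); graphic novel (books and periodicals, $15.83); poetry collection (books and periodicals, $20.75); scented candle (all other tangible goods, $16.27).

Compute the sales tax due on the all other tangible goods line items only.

$1.29

Stainless water bottle $16.04: all other tangible goods → 4% → $0.64
Scented candle $16.27: all other tangible goods → 4% → $0.65
Tax on all other tangible goods = $0.64 + $0.65 = $1.29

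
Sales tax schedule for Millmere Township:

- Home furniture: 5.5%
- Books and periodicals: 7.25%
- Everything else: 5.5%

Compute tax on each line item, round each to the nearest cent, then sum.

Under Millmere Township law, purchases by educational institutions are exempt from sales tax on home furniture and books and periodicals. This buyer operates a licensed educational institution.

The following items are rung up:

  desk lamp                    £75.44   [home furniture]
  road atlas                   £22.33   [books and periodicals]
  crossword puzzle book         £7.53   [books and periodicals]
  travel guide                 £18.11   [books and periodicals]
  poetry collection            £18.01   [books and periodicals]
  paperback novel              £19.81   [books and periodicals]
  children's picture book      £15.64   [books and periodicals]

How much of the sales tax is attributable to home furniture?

£0.00

Desk lamp £75.44: home furniture, buyer-exempt → 0% → £0.00
Tax on home furniture = £0.00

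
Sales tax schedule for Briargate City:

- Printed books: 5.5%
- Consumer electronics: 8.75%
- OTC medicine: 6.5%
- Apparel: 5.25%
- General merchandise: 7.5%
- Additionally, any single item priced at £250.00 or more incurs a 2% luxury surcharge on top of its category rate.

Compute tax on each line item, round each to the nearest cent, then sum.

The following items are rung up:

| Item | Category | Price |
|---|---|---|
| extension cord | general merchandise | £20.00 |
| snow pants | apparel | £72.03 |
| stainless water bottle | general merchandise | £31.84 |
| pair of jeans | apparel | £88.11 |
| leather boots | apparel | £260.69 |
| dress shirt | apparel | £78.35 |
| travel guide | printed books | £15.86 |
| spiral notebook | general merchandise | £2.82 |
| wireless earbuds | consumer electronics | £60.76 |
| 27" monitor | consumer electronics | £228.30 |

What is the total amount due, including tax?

Extension cord £20.00: general merchandise → 7.5% → £1.50
Snow pants £72.03: apparel → 5.25% → £3.78
Stainless water bottle £31.84: general merchandise → 7.5% → £2.39
Pair of jeans £88.11: apparel → 5.25% → £4.63
Leather boots £260.69: apparel → 5.25% + 2% surcharge = 7.25% → £18.90
Dress shirt £78.35: apparel → 5.25% → £4.11
Travel guide £15.86: printed books → 5.5% → £0.87
Spiral notebook £2.82: general merchandise → 7.5% → £0.21
Wireless earbuds £60.76: consumer electronics → 8.75% → £5.32
27" monitor £228.30: consumer electronics → 8.75% → £19.98
Subtotal = £858.76; tax = £61.69; total due = £920.45

£920.45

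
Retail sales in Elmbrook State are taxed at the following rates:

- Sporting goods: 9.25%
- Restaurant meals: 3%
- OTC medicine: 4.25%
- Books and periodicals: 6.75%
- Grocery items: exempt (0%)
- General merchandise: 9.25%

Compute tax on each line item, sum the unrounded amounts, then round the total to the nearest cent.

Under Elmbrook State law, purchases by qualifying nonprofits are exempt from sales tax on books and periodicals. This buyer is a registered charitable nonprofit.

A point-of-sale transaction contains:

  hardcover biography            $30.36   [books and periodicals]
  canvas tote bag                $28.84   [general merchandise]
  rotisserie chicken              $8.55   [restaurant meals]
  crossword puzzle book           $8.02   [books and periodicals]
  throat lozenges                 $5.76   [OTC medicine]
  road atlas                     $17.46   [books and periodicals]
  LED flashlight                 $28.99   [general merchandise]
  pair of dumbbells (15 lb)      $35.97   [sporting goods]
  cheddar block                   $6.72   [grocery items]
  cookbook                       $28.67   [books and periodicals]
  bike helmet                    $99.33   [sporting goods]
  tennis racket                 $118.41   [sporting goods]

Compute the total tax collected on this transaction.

Hardcover biography $30.36: books and periodicals, buyer-exempt → 0% → $0.00
Canvas tote bag $28.84: general merchandise → 9.25% → $2.6677
Rotisserie chicken $8.55: restaurant meals → 3% → $0.2565
Crossword puzzle book $8.02: books and periodicals, buyer-exempt → 0% → $0.00
Throat lozenges $5.76: OTC medicine → 4.25% → $0.2448
Road atlas $17.46: books and periodicals, buyer-exempt → 0% → $0.00
LED flashlight $28.99: general merchandise → 9.25% → $2.681575
Pair of dumbbells (15 lb) $35.97: sporting goods → 9.25% → $3.327225
Cheddar block $6.72: grocery items → 0% → $0.00
Cookbook $28.67: books and periodicals, buyer-exempt → 0% → $0.00
Bike helmet $99.33: sporting goods → 9.25% → $9.188025
Tennis racket $118.41: sporting goods → 9.25% → $10.952925
Unrounded tax sum = $29.31875 → $29.32

$29.32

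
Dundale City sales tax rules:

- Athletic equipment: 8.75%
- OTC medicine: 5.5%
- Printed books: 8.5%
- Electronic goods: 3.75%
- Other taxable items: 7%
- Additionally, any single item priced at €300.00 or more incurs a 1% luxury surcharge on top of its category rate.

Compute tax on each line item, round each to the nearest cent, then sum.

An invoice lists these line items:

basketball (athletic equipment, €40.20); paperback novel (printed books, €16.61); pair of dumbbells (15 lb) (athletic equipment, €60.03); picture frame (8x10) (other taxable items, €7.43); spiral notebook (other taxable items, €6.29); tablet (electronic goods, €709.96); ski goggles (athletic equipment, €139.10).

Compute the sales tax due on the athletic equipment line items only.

Basketball €40.20: athletic equipment → 8.75% → €3.52
Pair of dumbbells (15 lb) €60.03: athletic equipment → 8.75% → €5.25
Ski goggles €139.10: athletic equipment → 8.75% → €12.17
Tax on athletic equipment = €3.52 + €5.25 + €12.17 = €20.94

€20.94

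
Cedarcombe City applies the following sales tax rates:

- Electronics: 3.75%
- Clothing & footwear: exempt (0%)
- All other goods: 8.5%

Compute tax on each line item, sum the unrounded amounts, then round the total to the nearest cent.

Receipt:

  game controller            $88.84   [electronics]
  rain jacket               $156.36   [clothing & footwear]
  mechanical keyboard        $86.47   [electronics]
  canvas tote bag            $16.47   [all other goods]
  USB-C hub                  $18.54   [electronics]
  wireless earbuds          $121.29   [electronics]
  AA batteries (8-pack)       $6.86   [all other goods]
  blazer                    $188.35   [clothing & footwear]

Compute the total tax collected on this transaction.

$13.80

Game controller $88.84: electronics → 3.75% → $3.3315
Rain jacket $156.36: clothing & footwear → 0% → $0.00
Mechanical keyboard $86.47: electronics → 3.75% → $3.242625
Canvas tote bag $16.47: all other goods → 8.5% → $1.39995
USB-C hub $18.54: electronics → 3.75% → $0.69525
Wireless earbuds $121.29: electronics → 3.75% → $4.548375
AA batteries (8-pack) $6.86: all other goods → 8.5% → $0.5831
Blazer $188.35: clothing & footwear → 0% → $0.00
Unrounded tax sum = $13.8008 → $13.80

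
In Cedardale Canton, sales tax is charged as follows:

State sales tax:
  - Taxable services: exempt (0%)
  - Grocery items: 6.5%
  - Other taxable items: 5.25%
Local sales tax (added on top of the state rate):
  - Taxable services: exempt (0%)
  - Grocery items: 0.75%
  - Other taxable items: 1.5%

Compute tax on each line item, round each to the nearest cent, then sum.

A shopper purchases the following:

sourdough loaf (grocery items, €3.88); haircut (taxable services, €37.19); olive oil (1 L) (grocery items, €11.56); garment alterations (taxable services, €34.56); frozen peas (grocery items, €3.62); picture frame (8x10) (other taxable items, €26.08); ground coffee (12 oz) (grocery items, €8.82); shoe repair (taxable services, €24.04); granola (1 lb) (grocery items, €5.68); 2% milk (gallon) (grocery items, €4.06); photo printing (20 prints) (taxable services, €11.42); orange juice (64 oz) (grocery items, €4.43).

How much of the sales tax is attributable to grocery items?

Sourdough loaf €3.88: grocery items → 6.5% + 0.75% local = 7.25% → €0.28
Olive oil (1 L) €11.56: grocery items → 6.5% + 0.75% local = 7.25% → €0.84
Frozen peas €3.62: grocery items → 6.5% + 0.75% local = 7.25% → €0.26
Ground coffee (12 oz) €8.82: grocery items → 6.5% + 0.75% local = 7.25% → €0.64
Granola (1 lb) €5.68: grocery items → 6.5% + 0.75% local = 7.25% → €0.41
2% milk (gallon) €4.06: grocery items → 6.5% + 0.75% local = 7.25% → €0.29
Orange juice (64 oz) €4.43: grocery items → 6.5% + 0.75% local = 7.25% → €0.32
Tax on grocery items = €0.28 + €0.84 + €0.26 + €0.64 + €0.41 + €0.29 + €0.32 = €3.04

€3.04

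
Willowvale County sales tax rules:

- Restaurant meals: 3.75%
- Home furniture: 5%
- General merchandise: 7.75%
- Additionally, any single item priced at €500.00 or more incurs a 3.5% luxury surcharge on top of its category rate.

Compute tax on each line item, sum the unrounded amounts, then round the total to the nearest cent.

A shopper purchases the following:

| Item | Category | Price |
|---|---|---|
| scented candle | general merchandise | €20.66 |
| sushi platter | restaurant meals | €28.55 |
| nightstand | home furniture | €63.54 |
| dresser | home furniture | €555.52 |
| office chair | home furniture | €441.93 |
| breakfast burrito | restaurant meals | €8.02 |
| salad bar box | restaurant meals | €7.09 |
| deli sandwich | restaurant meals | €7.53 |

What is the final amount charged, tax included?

€1208.85

Scented candle €20.66: general merchandise → 7.75% → €1.60115
Sushi platter €28.55: restaurant meals → 3.75% → €1.070625
Nightstand €63.54: home furniture → 5% → €3.177
Dresser €555.52: home furniture → 5% + 3.5% surcharge = 8.5% → €47.2192
Office chair €441.93: home furniture → 5% → €22.0965
Breakfast burrito €8.02: restaurant meals → 3.75% → €0.30075
Salad bar box €7.09: restaurant meals → 3.75% → €0.265875
Deli sandwich €7.53: restaurant meals → 3.75% → €0.282375
Subtotal = €1132.84; unrounded tax = €76.013475 → €76.01; total due = €1208.85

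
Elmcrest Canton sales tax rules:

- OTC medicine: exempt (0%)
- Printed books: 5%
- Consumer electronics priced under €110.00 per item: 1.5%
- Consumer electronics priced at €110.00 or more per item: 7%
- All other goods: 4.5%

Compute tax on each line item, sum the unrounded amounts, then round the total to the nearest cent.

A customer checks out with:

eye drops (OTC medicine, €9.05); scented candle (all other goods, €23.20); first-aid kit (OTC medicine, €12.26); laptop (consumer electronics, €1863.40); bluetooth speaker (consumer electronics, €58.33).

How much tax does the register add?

€132.36

Eye drops €9.05: OTC medicine → 0% → €0.00
Scented candle €23.20: all other goods → 4.5% → €1.044
First-aid kit €12.26: OTC medicine → 0% → €0.00
Laptop €1863.40: consumer electronics, €110.00 or more → 7% → €130.438
Bluetooth speaker €58.33: consumer electronics, under €110.00 → 1.5% → €0.87495
Unrounded tax sum = €132.35695 → €132.36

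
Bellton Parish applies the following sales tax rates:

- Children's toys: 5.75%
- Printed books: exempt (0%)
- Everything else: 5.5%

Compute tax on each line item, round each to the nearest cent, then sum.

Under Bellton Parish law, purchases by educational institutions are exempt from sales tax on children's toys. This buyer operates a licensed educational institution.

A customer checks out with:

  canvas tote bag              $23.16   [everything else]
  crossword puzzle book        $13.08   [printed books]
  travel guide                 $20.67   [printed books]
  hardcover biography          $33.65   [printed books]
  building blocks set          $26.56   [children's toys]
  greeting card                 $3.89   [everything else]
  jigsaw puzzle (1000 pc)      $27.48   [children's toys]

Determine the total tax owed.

Canvas tote bag $23.16: everything else → 5.5% → $1.27
Crossword puzzle book $13.08: printed books → 0% → $0.00
Travel guide $20.67: printed books → 0% → $0.00
Hardcover biography $33.65: printed books → 0% → $0.00
Building blocks set $26.56: children's toys, buyer-exempt → 0% → $0.00
Greeting card $3.89: everything else → 5.5% → $0.21
Jigsaw puzzle (1000 pc) $27.48: children's toys, buyer-exempt → 0% → $0.00
Total tax = $1.27 + $0.21 = $1.48

$1.48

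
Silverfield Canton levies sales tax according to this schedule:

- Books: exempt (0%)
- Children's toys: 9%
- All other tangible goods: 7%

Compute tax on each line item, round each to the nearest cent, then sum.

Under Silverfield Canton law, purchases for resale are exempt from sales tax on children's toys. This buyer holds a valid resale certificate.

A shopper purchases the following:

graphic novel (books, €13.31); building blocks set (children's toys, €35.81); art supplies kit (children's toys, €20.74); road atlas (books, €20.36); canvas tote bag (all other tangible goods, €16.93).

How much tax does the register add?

Graphic novel €13.31: books → 0% → €0.00
Building blocks set €35.81: children's toys, buyer-exempt → 0% → €0.00
Art supplies kit €20.74: children's toys, buyer-exempt → 0% → €0.00
Road atlas €20.36: books → 0% → €0.00
Canvas tote bag €16.93: all other tangible goods → 7% → €1.19
Total tax = €1.19

€1.19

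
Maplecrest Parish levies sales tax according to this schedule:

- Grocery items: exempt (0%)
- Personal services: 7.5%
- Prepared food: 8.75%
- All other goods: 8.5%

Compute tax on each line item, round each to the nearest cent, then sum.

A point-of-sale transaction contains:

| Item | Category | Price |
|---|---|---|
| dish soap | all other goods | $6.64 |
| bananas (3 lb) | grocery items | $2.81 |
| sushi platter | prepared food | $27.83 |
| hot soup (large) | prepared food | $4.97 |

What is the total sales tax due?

$3.43

Dish soap $6.64: all other goods → 8.5% → $0.56
Bananas (3 lb) $2.81: grocery items → 0% → $0.00
Sushi platter $27.83: prepared food → 8.75% → $2.44
Hot soup (large) $4.97: prepared food → 8.75% → $0.43
Total tax = $0.56 + $2.44 + $0.43 = $3.43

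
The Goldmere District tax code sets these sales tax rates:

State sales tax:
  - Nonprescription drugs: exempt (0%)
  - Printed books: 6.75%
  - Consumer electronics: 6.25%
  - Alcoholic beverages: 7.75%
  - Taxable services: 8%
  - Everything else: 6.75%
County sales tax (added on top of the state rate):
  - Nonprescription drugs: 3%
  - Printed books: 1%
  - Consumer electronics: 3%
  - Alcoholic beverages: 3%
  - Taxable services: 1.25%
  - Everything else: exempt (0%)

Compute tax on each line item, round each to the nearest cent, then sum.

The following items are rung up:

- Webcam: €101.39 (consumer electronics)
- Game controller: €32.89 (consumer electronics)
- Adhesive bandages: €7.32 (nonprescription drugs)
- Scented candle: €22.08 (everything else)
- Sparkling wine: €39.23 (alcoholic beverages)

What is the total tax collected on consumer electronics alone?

Webcam €101.39: consumer electronics → 6.25% + 3% county = 9.25% → €9.38
Game controller €32.89: consumer electronics → 6.25% + 3% county = 9.25% → €3.04
Tax on consumer electronics = €9.38 + €3.04 = €12.42

€12.42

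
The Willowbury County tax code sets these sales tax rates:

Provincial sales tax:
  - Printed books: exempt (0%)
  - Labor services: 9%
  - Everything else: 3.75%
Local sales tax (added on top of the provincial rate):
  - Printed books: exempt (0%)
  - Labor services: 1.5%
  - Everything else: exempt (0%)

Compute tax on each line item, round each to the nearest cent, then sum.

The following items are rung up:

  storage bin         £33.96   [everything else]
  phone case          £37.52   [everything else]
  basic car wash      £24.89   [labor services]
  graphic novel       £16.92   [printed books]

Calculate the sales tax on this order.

£5.29

Storage bin £33.96: everything else → 3.75% + 0% local = 3.75% → £1.27
Phone case £37.52: everything else → 3.75% + 0% local = 3.75% → £1.41
Basic car wash £24.89: labor services → 9% + 1.5% local = 10.5% → £2.61
Graphic novel £16.92: printed books → 0% + 0% local = 0% → £0.00
Total tax = £1.27 + £1.41 + £2.61 = £5.29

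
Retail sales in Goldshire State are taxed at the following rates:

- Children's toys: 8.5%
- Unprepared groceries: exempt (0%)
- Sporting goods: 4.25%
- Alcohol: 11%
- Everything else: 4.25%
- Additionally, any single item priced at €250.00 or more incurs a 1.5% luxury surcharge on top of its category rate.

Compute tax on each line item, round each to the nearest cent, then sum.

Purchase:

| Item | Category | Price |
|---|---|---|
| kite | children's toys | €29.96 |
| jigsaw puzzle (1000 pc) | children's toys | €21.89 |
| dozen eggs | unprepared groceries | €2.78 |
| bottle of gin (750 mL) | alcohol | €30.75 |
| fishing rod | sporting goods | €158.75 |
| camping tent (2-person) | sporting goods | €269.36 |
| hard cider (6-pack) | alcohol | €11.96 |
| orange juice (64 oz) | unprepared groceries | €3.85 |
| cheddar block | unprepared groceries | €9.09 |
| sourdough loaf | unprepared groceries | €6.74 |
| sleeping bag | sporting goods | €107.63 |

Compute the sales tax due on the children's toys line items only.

€4.41

Kite €29.96: children's toys → 8.5% → €2.55
Jigsaw puzzle (1000 pc) €21.89: children's toys → 8.5% → €1.86
Tax on children's toys = €2.55 + €1.86 = €4.41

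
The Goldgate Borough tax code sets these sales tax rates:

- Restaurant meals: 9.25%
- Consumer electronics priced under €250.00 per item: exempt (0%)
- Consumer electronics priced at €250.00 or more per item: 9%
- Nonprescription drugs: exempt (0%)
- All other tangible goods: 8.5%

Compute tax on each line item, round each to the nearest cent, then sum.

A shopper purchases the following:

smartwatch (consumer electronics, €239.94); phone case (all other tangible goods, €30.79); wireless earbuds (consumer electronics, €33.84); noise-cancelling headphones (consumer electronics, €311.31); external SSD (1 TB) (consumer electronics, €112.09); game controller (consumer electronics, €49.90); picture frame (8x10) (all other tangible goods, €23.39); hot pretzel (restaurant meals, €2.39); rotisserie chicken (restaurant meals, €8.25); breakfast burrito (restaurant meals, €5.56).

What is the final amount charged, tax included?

Smartwatch €239.94: consumer electronics, under €250.00 → 0% → €0.00
Phone case €30.79: all other tangible goods → 8.5% → €2.62
Wireless earbuds €33.84: consumer electronics, under €250.00 → 0% → €0.00
Noise-cancelling headphones €311.31: consumer electronics, €250.00 or more → 9% → €28.02
External SSD (1 TB) €112.09: consumer electronics, under €250.00 → 0% → €0.00
Game controller €49.90: consumer electronics, under €250.00 → 0% → €0.00
Picture frame (8x10) €23.39: all other tangible goods → 8.5% → €1.99
Hot pretzel €2.39: restaurant meals → 9.25% → €0.22
Rotisserie chicken €8.25: restaurant meals → 9.25% → €0.76
Breakfast burrito €5.56: restaurant meals → 9.25% → €0.51
Subtotal = €817.46; tax = €34.12; total due = €851.58

€851.58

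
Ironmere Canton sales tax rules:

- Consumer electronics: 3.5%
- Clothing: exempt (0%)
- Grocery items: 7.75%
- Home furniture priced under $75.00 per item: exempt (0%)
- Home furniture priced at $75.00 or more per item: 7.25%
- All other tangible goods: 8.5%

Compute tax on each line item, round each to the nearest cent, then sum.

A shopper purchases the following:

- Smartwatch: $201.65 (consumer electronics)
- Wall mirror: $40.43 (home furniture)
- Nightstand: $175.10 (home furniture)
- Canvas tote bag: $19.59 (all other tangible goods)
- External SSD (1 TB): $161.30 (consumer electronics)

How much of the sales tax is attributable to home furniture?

Wall mirror $40.43: home furniture, under $75.00 → 0% → $0.00
Nightstand $175.10: home furniture, $75.00 or more → 7.25% → $12.69
Tax on home furniture = $0.00 + $12.69 = $12.69

$12.69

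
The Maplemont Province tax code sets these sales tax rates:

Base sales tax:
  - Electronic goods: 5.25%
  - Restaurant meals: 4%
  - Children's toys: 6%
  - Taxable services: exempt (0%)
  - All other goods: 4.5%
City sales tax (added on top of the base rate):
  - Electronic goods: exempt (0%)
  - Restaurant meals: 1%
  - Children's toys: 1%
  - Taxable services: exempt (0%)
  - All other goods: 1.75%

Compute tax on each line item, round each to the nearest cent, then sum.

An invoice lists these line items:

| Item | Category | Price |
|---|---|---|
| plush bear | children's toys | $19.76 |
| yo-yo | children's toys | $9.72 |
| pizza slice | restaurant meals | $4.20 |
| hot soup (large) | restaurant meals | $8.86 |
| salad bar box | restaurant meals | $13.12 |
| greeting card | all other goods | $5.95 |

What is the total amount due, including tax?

$65.35

Plush bear $19.76: children's toys → 6% + 1% city = 7% → $1.38
Yo-yo $9.72: children's toys → 6% + 1% city = 7% → $0.68
Pizza slice $4.20: restaurant meals → 4% + 1% city = 5% → $0.21
Hot soup (large) $8.86: restaurant meals → 4% + 1% city = 5% → $0.44
Salad bar box $13.12: restaurant meals → 4% + 1% city = 5% → $0.66
Greeting card $5.95: all other goods → 4.5% + 1.75% city = 6.25% → $0.37
Subtotal = $61.61; tax = $3.74; total due = $65.35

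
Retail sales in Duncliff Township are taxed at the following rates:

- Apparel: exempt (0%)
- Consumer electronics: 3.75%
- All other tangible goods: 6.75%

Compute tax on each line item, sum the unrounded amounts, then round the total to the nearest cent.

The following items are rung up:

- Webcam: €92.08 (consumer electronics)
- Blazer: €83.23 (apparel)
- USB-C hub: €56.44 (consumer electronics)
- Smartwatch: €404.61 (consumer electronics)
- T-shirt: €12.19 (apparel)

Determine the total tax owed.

€20.74

Webcam €92.08: consumer electronics → 3.75% → €3.453
Blazer €83.23: apparel → 0% → €0.00
USB-C hub €56.44: consumer electronics → 3.75% → €2.1165
Smartwatch €404.61: consumer electronics → 3.75% → €15.172875
T-shirt €12.19: apparel → 0% → €0.00
Unrounded tax sum = €20.742375 → €20.74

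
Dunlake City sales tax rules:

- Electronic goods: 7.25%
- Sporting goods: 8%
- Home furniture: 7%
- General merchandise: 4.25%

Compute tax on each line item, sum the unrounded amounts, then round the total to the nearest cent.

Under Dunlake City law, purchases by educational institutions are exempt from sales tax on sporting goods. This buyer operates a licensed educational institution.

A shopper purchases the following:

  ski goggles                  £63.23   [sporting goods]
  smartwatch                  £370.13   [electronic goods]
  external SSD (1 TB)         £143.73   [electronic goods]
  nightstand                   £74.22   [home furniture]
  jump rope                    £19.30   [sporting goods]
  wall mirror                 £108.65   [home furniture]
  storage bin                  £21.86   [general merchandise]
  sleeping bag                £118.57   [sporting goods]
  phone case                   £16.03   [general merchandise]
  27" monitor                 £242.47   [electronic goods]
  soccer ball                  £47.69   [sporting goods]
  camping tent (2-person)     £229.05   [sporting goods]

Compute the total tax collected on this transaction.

£69.25

Ski goggles £63.23: sporting goods, buyer-exempt → 0% → £0.00
Smartwatch £370.13: electronic goods → 7.25% → £26.834425
External SSD (1 TB) £143.73: electronic goods → 7.25% → £10.420425
Nightstand £74.22: home furniture → 7% → £5.1954
Jump rope £19.30: sporting goods, buyer-exempt → 0% → £0.00
Wall mirror £108.65: home furniture → 7% → £7.6055
Storage bin £21.86: general merchandise → 4.25% → £0.92905
Sleeping bag £118.57: sporting goods, buyer-exempt → 0% → £0.00
Phone case £16.03: general merchandise → 4.25% → £0.681275
27" monitor £242.47: electronic goods → 7.25% → £17.579075
Soccer ball £47.69: sporting goods, buyer-exempt → 0% → £0.00
Camping tent (2-person) £229.05: sporting goods, buyer-exempt → 0% → £0.00
Unrounded tax sum = £69.24515 → £69.25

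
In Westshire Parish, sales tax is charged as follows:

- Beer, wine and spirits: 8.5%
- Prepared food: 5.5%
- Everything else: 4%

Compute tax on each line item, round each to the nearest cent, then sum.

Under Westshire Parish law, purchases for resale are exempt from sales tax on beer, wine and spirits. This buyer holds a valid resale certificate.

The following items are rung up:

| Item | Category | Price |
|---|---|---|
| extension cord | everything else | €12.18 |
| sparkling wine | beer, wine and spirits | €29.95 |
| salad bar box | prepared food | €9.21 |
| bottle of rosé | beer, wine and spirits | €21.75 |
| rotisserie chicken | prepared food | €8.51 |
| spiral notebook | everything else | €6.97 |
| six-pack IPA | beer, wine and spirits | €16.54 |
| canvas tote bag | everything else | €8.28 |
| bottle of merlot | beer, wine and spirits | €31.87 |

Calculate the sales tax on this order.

Extension cord €12.18: everything else → 4% → €0.49
Sparkling wine €29.95: beer, wine and spirits, buyer-exempt → 0% → €0.00
Salad bar box €9.21: prepared food → 5.5% → €0.51
Bottle of rosé €21.75: beer, wine and spirits, buyer-exempt → 0% → €0.00
Rotisserie chicken €8.51: prepared food → 5.5% → €0.47
Spiral notebook €6.97: everything else → 4% → €0.28
Six-pack IPA €16.54: beer, wine and spirits, buyer-exempt → 0% → €0.00
Canvas tote bag €8.28: everything else → 4% → €0.33
Bottle of merlot €31.87: beer, wine and spirits, buyer-exempt → 0% → €0.00
Total tax = €0.49 + €0.51 + €0.47 + €0.28 + €0.33 = €2.08

€2.08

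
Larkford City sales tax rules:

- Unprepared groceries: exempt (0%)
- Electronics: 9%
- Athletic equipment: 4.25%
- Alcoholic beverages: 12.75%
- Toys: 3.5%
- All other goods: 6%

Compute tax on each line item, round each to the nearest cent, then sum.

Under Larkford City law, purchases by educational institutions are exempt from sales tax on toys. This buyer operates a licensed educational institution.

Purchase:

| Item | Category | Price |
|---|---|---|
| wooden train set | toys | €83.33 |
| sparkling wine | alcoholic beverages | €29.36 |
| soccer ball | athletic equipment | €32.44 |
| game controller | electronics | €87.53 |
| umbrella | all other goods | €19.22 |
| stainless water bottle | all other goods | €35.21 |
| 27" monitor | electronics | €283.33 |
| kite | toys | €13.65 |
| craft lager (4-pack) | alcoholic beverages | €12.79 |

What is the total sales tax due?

€43.39

Wooden train set €83.33: toys, buyer-exempt → 0% → €0.00
Sparkling wine €29.36: alcoholic beverages → 12.75% → €3.74
Soccer ball €32.44: athletic equipment → 4.25% → €1.38
Game controller €87.53: electronics → 9% → €7.88
Umbrella €19.22: all other goods → 6% → €1.15
Stainless water bottle €35.21: all other goods → 6% → €2.11
27" monitor €283.33: electronics → 9% → €25.50
Kite €13.65: toys, buyer-exempt → 0% → €0.00
Craft lager (4-pack) €12.79: alcoholic beverages → 12.75% → €1.63
Total tax = €3.74 + €1.38 + €7.88 + €1.15 + €2.11 + €25.50 + €1.63 = €43.39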